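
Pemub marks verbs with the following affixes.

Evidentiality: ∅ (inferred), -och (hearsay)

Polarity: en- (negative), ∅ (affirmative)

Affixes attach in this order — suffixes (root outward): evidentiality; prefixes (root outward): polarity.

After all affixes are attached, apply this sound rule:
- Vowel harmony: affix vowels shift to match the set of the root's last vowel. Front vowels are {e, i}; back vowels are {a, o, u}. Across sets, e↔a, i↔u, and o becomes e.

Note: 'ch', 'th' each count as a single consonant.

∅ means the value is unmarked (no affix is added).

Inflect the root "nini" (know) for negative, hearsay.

Attach polarity negative en- → ennini.
Attach evidentiality hearsay -och → enninioch.
Apply vowel harmony: enninioch → enniniech.

enniniech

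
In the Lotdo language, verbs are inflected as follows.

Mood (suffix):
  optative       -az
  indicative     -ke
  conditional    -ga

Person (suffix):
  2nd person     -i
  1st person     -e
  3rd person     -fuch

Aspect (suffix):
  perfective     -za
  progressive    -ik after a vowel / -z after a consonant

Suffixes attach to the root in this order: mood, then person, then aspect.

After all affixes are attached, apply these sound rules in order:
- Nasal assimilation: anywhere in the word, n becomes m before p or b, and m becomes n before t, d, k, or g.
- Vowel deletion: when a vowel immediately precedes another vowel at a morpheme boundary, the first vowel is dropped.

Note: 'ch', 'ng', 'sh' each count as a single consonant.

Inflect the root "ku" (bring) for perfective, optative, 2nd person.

Attach mood optative -az → kuaz.
Attach person 2nd person -i → kuazi.
Attach aspect perfective -za → kuaziza.
Nasal assimilation: no change.
Apply vowel deletion: kuaziza → kaziza.

kaziza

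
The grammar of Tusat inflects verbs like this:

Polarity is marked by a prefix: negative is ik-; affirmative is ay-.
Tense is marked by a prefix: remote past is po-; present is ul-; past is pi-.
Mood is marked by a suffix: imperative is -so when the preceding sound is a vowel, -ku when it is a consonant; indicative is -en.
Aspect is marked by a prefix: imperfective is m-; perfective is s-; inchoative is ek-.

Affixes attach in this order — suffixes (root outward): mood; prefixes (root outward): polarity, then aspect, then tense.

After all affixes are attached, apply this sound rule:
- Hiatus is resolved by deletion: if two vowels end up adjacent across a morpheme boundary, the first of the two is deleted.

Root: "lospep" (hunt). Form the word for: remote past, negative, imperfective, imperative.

pomiklospepku

Attach polarity negative ik- → iklospep.
Attach aspect imperfective m- → miklospep.
Attach mood imperative -ku (after consonant 'p') → miklospepku.
Attach tense remote past po- → pomiklospepku.
Vowel deletion: no change.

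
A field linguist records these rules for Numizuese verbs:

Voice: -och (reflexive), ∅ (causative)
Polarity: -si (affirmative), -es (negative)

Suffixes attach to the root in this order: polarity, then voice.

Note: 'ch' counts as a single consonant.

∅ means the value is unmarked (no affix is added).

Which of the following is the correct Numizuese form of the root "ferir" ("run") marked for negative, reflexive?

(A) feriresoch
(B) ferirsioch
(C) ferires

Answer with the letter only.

A

Attach polarity negative -es → ferires.
Attach voice reflexive -och → feriresoch.
So the correct form is feriresoch, option (A).
(B) ferirsioch is wrong: it uses affirmative instead of negative for polarity.
(C) ferires is wrong: it uses causative instead of reflexive for voice.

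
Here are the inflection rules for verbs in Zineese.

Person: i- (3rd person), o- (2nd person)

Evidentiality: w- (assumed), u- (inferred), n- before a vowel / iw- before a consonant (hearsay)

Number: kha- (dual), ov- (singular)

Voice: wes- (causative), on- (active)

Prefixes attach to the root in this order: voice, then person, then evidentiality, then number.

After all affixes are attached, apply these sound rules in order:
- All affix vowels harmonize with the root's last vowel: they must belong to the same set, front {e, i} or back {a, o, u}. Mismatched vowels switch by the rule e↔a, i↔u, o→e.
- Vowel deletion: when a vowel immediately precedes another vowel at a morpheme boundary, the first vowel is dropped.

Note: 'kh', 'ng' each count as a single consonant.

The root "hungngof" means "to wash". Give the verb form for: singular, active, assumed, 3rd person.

Attach voice active on- → onhungngof.
Attach person 3rd person i- → ionhungngof.
Attach evidentiality assumed w- → wionhungngof.
Attach number singular ov- → ovwionhungngof.
Apply vowel harmony: ovwionhungngof → ovwuonhungngof.
Apply vowel deletion: ovwuonhungngof → ovwonhungngof.

ovwonhungngof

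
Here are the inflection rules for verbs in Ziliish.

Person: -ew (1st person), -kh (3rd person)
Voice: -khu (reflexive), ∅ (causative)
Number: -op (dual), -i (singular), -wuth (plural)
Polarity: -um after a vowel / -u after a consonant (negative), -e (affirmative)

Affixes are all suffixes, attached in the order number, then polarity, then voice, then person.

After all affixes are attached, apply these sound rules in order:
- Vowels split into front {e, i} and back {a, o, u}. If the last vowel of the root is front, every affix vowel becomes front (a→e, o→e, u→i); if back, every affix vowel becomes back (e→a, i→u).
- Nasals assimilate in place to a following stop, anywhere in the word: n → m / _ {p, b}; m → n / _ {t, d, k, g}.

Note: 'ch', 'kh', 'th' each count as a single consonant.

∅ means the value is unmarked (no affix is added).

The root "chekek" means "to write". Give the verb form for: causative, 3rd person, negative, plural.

chekekwithikh

Attach number plural -wuth → chekekwuth.
Attach polarity negative -u (after consonant 'th') → chekekwuthu.
voice = causative: zero marking, form stays chekekwuthu.
Attach person 3rd person -kh → chekekwuthukh.
Apply vowel harmony: chekekwuthukh → chekekwithikh.
Nasal assimilation: no change.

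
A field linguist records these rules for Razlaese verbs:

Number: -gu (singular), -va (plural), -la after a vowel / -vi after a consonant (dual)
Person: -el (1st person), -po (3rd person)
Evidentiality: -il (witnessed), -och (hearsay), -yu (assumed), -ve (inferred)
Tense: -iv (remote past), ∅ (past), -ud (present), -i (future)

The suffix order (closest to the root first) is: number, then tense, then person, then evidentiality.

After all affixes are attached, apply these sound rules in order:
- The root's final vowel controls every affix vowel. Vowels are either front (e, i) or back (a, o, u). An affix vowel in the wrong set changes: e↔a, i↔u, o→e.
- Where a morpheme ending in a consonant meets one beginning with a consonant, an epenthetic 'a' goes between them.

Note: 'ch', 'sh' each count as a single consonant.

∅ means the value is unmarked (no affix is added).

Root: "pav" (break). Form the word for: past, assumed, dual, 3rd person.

Attach number dual -vi (after consonant 'v') → pavvi.
tense = past: zero marking, form stays pavvi.
Attach person 3rd person -po → pavvipo.
Attach evidentiality assumed -yu → pavvipoyu.
Apply vowel harmony: pavvipoyu → pavvupoyu.
Apply epenthesis: pavvupoyu → pavavupoyu.

pavavupoyu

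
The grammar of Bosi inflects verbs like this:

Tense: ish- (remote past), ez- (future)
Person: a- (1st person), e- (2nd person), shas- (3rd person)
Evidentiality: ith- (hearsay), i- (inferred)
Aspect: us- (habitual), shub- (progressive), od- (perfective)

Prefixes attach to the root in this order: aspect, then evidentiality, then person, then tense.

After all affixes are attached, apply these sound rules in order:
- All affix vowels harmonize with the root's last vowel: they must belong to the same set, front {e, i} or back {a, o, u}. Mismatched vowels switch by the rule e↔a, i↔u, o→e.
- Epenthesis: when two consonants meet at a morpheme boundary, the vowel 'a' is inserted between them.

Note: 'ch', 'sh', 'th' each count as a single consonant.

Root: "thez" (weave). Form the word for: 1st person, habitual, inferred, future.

Attach aspect habitual us- → usthez.
Attach evidentiality inferred i- → iusthez.
Attach person 1st person a- → aiusthez.
Attach tense future ez- → ezaiusthez.
Apply vowel harmony: ezaiusthez → ezeiisthez.
Apply epenthesis: ezeiisthez → ezeiisathez.

ezeiisathez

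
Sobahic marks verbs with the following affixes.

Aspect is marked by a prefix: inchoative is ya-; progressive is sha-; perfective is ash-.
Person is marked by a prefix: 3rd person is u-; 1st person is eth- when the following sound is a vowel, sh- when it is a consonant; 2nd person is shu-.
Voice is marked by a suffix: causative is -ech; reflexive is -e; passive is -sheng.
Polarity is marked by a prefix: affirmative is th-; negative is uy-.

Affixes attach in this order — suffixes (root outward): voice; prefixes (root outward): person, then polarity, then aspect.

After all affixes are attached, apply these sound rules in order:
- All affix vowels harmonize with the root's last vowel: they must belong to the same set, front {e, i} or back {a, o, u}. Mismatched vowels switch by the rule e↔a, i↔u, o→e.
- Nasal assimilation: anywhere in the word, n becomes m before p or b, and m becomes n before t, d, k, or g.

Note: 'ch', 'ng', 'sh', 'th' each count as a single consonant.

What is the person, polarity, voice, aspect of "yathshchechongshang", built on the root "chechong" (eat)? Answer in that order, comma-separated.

1st person, affirmative, passive, inchoative

Segment: ya-th-sh-chechong-sheng.
person: eth/sh- → 1st person.
polarity: th- → affirmative.
voice: -sheng → passive.
aspect: ya- → inchoative.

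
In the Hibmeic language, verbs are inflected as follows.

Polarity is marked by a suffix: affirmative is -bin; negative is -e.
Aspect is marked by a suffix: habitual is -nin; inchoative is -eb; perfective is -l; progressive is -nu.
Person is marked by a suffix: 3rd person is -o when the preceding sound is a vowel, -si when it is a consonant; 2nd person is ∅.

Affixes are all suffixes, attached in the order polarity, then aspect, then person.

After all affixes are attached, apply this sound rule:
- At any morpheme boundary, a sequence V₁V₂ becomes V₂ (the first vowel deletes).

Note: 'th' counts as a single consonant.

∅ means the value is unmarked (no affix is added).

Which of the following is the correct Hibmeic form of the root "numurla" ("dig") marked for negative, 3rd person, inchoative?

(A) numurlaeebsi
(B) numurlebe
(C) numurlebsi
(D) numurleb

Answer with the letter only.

Attach polarity negative -e → numurlae.
Attach aspect inchoative -eb → numurlaeeb.
Attach person 3rd person -si (after consonant 'b') → numurlaeebsi.
Apply vowel deletion: numurlaeebsi → numurlebsi.
So the correct form is numurlebsi, option (C).
(B) numurlebe is wrong: it has the affixes in the wrong order.
(A) numurlaeebsi is wrong: it fails to apply the sound rule(s).
(D) numurleb is wrong: it uses 2nd person instead of 3rd person for person.

C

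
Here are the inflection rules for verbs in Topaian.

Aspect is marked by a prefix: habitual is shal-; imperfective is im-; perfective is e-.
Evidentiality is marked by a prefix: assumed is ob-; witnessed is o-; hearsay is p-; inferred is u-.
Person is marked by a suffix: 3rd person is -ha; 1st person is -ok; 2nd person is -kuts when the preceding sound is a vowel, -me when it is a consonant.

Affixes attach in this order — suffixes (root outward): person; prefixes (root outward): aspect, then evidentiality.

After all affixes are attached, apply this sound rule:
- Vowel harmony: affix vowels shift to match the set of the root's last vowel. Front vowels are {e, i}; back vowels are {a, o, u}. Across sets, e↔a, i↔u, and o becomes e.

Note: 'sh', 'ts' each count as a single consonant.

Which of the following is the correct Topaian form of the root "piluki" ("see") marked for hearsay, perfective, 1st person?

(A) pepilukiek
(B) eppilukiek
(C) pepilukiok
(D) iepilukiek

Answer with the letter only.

A

Attach aspect perfective e- → epiluki.
Attach person 1st person -ok → epilukiok.
Attach evidentiality hearsay p- → pepilukiok.
Apply vowel harmony: pepilukiok → pepilukiek.
So the correct form is pepilukiek, option (A).
(D) iepilukiek is wrong: it uses inferred instead of hearsay for evidentiality.
(B) eppilukiek is wrong: it has the affixes in the wrong order.
(C) pepilukiok is wrong: it fails to apply the sound rule(s).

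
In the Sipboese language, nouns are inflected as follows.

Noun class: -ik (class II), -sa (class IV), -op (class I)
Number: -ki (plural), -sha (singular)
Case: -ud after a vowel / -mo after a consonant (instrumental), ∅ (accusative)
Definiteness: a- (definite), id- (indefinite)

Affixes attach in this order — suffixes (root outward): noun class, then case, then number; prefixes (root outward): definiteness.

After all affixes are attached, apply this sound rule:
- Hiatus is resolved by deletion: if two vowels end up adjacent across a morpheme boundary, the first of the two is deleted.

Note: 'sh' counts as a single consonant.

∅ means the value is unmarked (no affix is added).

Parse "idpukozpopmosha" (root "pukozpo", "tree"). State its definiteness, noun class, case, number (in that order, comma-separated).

Segment: id-pukozpo-op-mo-sha.
definiteness: id- → indefinite.
noun class: -op → class I.
case: -ud/mo → instrumental.
number: -sha → singular.

indefinite, class I, instrumental, singular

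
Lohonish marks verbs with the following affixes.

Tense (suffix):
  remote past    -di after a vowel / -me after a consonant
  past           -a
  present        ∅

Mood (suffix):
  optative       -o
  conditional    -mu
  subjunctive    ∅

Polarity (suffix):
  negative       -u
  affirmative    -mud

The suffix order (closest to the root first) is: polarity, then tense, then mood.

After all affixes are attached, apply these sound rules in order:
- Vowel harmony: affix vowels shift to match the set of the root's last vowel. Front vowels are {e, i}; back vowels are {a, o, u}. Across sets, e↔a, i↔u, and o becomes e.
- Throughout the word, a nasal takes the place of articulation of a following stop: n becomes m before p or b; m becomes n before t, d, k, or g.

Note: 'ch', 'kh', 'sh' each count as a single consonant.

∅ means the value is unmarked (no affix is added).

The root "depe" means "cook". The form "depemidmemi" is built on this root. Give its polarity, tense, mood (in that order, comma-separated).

Segment: depe-mud-me-mu.
polarity: -mud → affirmative.
tense: -di/me → remote past.
mood: -mu → conditional.

affirmative, remote past, conditional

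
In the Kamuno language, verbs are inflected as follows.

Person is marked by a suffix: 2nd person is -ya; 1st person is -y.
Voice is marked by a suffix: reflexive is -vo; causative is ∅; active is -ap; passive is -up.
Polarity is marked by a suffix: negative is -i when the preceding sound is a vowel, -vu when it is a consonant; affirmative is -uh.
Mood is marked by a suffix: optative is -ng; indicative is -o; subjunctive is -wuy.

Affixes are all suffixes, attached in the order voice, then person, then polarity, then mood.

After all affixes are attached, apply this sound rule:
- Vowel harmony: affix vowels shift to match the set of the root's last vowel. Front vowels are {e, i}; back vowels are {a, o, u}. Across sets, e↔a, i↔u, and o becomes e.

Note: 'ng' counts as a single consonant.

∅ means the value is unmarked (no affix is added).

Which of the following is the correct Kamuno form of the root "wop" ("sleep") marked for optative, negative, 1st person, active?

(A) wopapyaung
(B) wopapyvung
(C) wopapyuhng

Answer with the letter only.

B

Attach voice active -ap → wopap.
Attach person 1st person -y → wopapy.
Attach polarity negative -vu (after consonant 'y') → wopapyvu.
Attach mood optative -ng → wopapyvung.
Vowel harmony: no change.
So the correct form is wopapyvung, option (B).
(A) wopapyaung is wrong: it uses 2nd person instead of 1st person for person.
(C) wopapyuhng is wrong: it uses affirmative instead of negative for polarity.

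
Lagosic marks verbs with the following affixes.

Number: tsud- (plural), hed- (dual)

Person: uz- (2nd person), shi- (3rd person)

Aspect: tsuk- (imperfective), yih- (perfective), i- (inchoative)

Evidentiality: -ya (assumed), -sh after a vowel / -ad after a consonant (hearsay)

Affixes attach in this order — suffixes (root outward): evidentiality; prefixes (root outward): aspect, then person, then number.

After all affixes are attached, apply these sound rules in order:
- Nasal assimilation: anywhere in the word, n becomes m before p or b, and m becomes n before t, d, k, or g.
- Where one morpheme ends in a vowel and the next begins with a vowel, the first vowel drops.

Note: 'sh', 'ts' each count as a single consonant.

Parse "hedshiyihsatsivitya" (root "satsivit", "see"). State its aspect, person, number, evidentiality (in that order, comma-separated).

Segment: hed-shi-yih-satsivit-ya.
aspect: yih- → perfective.
person: shi- → 3rd person.
number: hed- → dual.
evidentiality: -ya → assumed.

perfective, 3rd person, dual, assumed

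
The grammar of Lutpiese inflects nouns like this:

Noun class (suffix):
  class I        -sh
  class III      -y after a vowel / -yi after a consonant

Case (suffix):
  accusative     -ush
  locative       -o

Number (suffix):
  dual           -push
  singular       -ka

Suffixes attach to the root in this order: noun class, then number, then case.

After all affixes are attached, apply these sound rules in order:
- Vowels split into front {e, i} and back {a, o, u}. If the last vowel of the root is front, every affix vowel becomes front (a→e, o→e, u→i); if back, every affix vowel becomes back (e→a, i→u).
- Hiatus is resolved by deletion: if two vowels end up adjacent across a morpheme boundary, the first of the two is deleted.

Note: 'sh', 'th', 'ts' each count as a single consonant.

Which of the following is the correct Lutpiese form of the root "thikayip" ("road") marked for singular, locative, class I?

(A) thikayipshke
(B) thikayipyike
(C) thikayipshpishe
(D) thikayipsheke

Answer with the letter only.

A

Attach noun class class I -sh → thikayipsh.
Attach number singular -ka → thikayipshka.
Attach case locative -o → thikayipshkao.
Apply vowel harmony: thikayipshkao → thikayipshkee.
Apply vowel deletion: thikayipshkee → thikayipshke.
So the correct form is thikayipshke, option (A).
(C) thikayipshpishe is wrong: it uses dual instead of singular for number.
(D) thikayipsheke is wrong: it has the affixes in the wrong order.
(B) thikayipyike is wrong: it uses class III instead of class I for noun class.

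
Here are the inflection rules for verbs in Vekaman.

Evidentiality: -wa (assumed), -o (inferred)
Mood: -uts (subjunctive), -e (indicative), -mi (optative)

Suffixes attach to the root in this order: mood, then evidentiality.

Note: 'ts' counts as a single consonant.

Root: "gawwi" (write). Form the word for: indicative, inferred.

gawwieo

Attach mood indicative -e → gawwie.
Attach evidentiality inferred -o → gawwieo.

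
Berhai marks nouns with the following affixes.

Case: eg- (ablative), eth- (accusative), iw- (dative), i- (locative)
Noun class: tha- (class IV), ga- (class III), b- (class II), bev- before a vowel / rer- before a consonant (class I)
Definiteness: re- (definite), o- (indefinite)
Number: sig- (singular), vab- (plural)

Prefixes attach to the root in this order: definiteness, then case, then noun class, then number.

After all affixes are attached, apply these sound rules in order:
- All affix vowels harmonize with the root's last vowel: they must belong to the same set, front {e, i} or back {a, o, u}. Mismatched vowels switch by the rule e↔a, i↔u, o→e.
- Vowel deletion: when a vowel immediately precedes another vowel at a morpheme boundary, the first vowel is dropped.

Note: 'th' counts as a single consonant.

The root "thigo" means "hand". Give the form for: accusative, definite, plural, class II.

Attach definiteness definite re- → rethigo.
Attach case accusative eth- → ethrethigo.
Attach noun class class II b- → bethrethigo.
Attach number plural vab- → vabbethrethigo.
Apply vowel harmony: vabbethrethigo → vabbathrathigo.
Vowel deletion: no change.

vabbathrathigo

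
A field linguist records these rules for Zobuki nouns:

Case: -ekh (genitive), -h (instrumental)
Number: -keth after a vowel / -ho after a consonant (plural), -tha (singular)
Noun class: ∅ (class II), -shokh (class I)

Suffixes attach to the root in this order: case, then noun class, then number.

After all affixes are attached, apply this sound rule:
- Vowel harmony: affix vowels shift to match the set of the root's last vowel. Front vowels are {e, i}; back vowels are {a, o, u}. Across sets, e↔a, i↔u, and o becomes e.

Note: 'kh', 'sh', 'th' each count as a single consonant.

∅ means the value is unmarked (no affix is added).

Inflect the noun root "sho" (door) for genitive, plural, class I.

shoakhshokhho

Attach case genitive -ekh → shoekh.
Attach noun class class I -shokh → shoekhshokh.
Attach number plural -ho (after consonant 'kh') → shoekhshokhho.
Apply vowel harmony: shoekhshokhho → shoakhshokhho.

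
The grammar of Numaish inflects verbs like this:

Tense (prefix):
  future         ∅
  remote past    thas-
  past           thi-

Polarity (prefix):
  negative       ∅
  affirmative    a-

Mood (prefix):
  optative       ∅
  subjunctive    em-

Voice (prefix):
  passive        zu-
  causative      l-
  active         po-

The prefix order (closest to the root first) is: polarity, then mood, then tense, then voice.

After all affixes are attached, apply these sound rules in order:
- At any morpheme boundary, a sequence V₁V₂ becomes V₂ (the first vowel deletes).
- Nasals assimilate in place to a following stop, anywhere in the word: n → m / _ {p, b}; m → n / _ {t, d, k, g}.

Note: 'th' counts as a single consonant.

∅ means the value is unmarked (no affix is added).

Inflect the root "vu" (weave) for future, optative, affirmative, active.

pavu

Attach polarity affirmative a- → avu.
mood = optative: zero marking, form stays avu.
tense = future: zero marking, form stays avu.
Attach voice active po- → poavu.
Apply vowel deletion: poavu → pavu.
Nasal assimilation: no change.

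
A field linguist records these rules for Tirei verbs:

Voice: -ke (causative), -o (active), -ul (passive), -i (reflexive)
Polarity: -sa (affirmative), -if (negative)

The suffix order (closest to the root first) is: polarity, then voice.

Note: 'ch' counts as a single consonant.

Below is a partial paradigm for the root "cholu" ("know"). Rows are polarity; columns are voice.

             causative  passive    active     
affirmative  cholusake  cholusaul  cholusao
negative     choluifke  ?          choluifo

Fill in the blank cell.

choluiful

Attach polarity negative -if → choluif.
Attach voice passive -ul → choluiful.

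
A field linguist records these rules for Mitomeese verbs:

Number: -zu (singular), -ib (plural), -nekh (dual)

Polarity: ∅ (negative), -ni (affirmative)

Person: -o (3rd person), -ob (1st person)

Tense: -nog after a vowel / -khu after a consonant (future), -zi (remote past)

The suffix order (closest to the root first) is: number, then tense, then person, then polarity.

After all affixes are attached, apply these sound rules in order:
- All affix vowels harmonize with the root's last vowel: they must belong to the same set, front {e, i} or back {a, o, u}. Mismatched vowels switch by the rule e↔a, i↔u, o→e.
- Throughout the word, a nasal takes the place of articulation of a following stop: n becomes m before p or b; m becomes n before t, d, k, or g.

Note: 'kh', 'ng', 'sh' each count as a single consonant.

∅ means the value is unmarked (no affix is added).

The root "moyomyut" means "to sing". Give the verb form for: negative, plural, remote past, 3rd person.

Attach number plural -ib → moyomyutib.
Attach tense remote past -zi → moyomyutibzi.
Attach person 3rd person -o → moyomyutibzio.
polarity = negative: zero marking, form stays moyomyutibzio.
Apply vowel harmony: moyomyutibzio → moyomyutubzuo.
Nasal assimilation: no change.

moyomyutubzuo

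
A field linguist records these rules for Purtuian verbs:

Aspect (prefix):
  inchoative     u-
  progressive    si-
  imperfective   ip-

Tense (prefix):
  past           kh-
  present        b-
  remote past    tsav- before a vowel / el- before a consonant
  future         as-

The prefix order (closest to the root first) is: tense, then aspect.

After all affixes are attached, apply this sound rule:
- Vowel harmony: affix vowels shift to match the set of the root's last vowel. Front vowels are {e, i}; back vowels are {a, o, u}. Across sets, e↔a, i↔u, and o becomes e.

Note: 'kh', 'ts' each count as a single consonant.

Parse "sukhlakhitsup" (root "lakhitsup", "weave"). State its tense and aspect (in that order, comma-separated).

past, progressive

Segment: si-kh-lakhitsup.
tense: kh- → past.
aspect: si- → progressive.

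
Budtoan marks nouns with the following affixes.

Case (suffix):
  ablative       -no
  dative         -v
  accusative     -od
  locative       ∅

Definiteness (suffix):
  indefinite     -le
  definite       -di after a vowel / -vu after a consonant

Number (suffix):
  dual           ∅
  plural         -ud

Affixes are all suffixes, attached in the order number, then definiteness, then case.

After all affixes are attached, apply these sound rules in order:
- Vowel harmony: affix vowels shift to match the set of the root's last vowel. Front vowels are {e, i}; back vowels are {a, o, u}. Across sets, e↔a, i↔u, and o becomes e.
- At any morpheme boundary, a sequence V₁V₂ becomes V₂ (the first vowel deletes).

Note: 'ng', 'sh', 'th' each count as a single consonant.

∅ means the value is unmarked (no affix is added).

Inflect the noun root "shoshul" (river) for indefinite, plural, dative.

Attach number plural -ud → shoshulud.
Attach definiteness indefinite -le → shoshuludle.
Attach case dative -v → shoshuludlev.
Apply vowel harmony: shoshuludlev → shoshuludlav.
Vowel deletion: no change.

shoshuludlav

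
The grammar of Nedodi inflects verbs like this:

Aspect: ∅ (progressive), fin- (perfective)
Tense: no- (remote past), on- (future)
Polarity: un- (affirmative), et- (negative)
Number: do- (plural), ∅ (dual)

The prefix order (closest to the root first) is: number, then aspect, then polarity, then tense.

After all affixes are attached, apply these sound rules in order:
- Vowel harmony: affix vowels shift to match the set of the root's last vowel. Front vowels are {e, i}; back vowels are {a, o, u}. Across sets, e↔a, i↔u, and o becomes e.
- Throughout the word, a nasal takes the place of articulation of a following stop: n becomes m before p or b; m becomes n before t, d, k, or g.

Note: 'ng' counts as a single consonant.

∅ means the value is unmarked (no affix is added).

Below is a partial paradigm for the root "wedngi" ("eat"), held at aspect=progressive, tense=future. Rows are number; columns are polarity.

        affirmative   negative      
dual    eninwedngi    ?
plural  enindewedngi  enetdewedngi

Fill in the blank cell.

number = dual: zero marking, form stays wedngi.
aspect = progressive: zero marking, form stays wedngi.
Attach polarity negative et- → etwedngi.
Attach tense future on- → onetwedngi.
Apply vowel harmony: onetwedngi → enetwedngi.
Nasal assimilation: no change.

enetwedngi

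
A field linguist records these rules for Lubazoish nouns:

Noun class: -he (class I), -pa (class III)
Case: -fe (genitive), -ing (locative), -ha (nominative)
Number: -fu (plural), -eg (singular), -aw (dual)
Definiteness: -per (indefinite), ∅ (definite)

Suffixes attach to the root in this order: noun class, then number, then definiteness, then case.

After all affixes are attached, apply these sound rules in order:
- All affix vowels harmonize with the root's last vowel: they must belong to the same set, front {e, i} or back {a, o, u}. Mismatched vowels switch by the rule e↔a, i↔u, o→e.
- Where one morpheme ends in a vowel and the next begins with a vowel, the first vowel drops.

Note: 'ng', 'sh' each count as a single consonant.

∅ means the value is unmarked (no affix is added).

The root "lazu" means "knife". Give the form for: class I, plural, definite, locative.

lazuhafung

Attach noun class class I -he → lazuhe.
Attach number plural -fu → lazuhefu.
definiteness = definite: zero marking, form stays lazuhefu.
Attach case locative -ing → lazuhefuing.
Apply vowel harmony: lazuhefuing → lazuhafuung.
Apply vowel deletion: lazuhafuung → lazuhafung.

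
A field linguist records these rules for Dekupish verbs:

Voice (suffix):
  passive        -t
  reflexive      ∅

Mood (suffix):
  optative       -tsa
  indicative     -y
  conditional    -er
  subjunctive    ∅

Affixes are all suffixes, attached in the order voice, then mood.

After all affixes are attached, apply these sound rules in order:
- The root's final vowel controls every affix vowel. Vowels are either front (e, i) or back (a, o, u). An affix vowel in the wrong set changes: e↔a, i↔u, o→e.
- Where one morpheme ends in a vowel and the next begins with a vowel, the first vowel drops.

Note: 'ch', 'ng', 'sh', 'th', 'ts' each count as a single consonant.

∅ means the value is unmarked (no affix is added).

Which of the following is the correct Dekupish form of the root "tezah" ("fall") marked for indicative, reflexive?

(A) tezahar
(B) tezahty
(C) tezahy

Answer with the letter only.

C

voice = reflexive: zero marking, form stays tezah.
Attach mood indicative -y → tezahy.
Vowel harmony: no change.
Vowel deletion: no change.
So the correct form is tezahy, option (C).
(B) tezahty is wrong: it uses passive instead of reflexive for voice.
(A) tezahar is wrong: it uses conditional instead of indicative for mood.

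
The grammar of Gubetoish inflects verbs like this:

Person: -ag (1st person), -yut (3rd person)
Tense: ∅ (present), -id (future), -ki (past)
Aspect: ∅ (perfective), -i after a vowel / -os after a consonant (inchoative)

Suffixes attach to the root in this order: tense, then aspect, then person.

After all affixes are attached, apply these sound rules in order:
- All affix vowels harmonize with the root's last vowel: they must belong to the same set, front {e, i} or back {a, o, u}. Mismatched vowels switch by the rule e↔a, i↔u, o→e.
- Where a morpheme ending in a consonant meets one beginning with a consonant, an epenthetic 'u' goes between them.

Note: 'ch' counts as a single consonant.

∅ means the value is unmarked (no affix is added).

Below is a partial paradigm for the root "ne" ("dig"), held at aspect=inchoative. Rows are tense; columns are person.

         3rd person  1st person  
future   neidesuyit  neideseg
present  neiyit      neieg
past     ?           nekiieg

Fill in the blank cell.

Attach tense past -ki → neki.
Attach aspect inchoative -i (after vowel 'i') → nekii.
Attach person 3rd person -yut → nekiiyut.
Apply vowel harmony: nekiiyut → nekiiyit.
Epenthesis: no change.

nekiiyit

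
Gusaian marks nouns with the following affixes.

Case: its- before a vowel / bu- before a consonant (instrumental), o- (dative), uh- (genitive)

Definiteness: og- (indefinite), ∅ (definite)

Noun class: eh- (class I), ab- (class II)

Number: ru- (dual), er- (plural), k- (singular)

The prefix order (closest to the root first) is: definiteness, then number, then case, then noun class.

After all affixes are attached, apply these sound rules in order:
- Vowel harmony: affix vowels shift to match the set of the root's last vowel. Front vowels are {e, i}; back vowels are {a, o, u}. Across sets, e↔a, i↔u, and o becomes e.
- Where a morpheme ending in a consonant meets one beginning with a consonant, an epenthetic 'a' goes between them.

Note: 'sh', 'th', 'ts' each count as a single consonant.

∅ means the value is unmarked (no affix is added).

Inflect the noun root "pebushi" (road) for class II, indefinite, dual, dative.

eberiegapebushi

Attach definiteness indefinite og- → ogpebushi.
Attach number dual ru- → ruogpebushi.
Attach case dative o- → oruogpebushi.
Attach noun class class II ab- → aboruogpebushi.
Apply vowel harmony: aboruogpebushi → eberiegpebushi.
Apply epenthesis: eberiegpebushi → eberiegapebushi.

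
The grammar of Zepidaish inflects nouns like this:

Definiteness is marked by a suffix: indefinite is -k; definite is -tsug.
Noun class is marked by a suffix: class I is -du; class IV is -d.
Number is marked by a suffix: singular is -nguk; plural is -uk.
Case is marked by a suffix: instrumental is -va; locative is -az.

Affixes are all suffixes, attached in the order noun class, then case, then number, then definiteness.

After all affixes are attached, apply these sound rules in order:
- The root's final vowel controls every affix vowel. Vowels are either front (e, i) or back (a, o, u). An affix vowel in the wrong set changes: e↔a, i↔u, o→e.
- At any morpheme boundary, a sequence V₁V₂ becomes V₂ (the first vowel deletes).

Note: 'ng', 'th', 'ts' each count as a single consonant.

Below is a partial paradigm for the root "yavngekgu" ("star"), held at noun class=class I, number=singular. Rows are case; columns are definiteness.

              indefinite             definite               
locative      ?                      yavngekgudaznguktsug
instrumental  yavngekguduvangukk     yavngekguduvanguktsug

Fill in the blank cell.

Attach noun class class I -du → yavngekgudu.
Attach case locative -az → yavngekguduaz.
Attach number singular -nguk → yavngekguduaznguk.
Attach definiteness indefinite -k → yavngekguduazngukk.
Vowel harmony: no change.
Apply vowel deletion: yavngekguduazngukk → yavngekgudazngukk.

yavngekgudazngukk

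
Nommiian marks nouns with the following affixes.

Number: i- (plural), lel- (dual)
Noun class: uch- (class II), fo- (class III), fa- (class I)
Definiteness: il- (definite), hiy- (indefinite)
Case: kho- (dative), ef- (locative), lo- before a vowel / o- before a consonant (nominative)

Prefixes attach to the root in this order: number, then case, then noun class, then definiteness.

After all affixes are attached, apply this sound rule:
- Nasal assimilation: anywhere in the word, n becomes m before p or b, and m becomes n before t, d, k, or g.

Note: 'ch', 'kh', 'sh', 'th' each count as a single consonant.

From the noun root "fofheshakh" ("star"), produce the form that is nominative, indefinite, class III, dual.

hiyfoolelfofheshakh

Attach number dual lel- → lelfofheshakh.
Attach case nominative o- (before consonant 'l') → olelfofheshakh.
Attach noun class class III fo- → foolelfofheshakh.
Attach definiteness indefinite hiy- → hiyfoolelfofheshakh.
Nasal assimilation: no change.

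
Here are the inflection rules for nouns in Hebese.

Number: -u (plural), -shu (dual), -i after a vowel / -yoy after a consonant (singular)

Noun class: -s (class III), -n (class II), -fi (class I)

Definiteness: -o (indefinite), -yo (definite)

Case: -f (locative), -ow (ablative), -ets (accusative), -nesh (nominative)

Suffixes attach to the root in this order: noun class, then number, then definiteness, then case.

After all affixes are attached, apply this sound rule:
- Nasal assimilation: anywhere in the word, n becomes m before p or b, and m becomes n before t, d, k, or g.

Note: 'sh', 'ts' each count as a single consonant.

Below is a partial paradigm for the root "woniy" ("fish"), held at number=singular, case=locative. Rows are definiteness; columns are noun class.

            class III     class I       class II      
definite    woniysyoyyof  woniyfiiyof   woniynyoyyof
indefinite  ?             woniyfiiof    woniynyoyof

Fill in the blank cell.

Attach noun class class III -s → woniys.
Attach number singular -yoy (after consonant 's') → woniysyoy.
Attach definiteness indefinite -o → woniysyoyo.
Attach case locative -f → woniysyoyof.
Nasal assimilation: no change.

woniysyoyof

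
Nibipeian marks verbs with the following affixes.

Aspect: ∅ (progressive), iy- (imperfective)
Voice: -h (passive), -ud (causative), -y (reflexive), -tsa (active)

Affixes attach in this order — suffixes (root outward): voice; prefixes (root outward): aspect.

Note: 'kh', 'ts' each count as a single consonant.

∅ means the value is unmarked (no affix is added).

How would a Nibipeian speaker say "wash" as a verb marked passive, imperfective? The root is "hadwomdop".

iyhadwomdoph

Attach voice passive -h → hadwomdoph.
Attach aspect imperfective iy- → iyhadwomdoph.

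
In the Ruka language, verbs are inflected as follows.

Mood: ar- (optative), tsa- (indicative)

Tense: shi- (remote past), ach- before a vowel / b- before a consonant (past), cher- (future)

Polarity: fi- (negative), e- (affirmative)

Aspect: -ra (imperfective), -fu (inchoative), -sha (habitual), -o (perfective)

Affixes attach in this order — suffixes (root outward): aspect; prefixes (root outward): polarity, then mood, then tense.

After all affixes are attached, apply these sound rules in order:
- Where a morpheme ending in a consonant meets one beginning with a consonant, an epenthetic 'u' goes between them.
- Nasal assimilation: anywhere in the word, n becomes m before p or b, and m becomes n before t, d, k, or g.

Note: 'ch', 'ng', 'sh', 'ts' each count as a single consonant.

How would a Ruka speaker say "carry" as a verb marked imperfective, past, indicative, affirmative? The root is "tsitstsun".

butsaetsitstsunura

Attach aspect imperfective -ra → tsitstsunra.
Attach polarity affirmative e- → etsitstsunra.
Attach mood indicative tsa- → tsaetsitstsunra.
Attach tense past b- (before consonant 'ts') → btsaetsitstsunra.
Apply epenthesis: btsaetsitstsunra → butsaetsitstsunura.
Nasal assimilation: no change.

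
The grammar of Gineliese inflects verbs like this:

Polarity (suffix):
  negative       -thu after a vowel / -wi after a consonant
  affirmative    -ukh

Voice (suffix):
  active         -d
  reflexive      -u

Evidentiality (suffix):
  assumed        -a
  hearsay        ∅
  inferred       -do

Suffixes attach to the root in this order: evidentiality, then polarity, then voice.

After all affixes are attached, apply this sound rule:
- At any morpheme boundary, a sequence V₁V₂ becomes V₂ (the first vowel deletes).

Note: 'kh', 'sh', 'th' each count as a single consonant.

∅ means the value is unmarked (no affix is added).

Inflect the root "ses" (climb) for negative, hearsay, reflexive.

evidentiality = hearsay: zero marking, form stays ses.
Attach polarity negative -wi (after consonant 's') → seswi.
Attach voice reflexive -u → seswiu.
Apply vowel deletion: seswiu → seswu.

seswu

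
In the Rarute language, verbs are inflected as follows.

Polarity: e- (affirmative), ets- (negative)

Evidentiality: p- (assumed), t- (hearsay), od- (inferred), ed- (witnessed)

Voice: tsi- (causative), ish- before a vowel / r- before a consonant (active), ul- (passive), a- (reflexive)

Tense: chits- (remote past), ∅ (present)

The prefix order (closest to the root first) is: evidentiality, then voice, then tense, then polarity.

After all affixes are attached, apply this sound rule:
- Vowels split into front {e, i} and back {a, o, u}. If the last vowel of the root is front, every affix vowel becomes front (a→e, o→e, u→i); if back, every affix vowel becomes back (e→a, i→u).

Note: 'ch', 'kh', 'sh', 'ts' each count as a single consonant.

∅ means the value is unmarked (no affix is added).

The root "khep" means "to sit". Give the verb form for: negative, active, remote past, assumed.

Attach evidentiality assumed p- → pkhep.
Attach voice active r- (before consonant 'p') → rpkhep.
Attach tense remote past chits- → chitsrpkhep.
Attach polarity negative ets- → etschitsrpkhep.
Vowel harmony: no change.

etschitsrpkhep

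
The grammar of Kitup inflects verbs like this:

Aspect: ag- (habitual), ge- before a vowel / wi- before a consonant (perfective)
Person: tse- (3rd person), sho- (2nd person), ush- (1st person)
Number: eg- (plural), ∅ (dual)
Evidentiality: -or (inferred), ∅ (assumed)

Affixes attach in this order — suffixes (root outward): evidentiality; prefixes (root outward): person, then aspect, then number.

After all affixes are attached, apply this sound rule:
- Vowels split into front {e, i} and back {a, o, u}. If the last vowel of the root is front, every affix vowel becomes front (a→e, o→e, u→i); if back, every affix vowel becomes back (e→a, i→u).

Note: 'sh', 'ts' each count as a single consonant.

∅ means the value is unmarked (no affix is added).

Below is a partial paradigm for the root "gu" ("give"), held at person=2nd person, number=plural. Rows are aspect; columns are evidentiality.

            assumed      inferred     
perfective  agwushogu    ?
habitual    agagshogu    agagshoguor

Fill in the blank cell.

agwushoguor

Attach person 2nd person sho- → shogu.
Attach aspect perfective wi- (before consonant 'sh') → wishogu.
Attach number plural eg- → egwishogu.
Attach evidentiality inferred -or → egwishoguor.
Apply vowel harmony: egwishoguor → agwushoguor.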